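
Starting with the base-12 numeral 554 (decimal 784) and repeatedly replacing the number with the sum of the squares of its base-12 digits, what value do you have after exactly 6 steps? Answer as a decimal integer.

784 = (5,5,4)_12 → 5² + 5² + 4² = 25 + 25 + 16 = 66
66 = (5,6)_12 → 5² + 6² = 25 + 36 = 61
61 = (5,1)_12 → 5² + 1² = 25 + 1 = 26
26 = (2,2)_12 → 2² + 2² = 4 + 4 = 8
8 = (8)_12 → 8² = 64
64 = (5,4)_12 → 5² + 4² = 25 + 16 = 41

41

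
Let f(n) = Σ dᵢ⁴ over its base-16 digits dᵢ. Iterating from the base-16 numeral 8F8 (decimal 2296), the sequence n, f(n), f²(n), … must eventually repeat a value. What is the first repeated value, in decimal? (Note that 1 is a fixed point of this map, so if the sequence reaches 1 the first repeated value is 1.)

2296 = (8,15,8)_16 → 8⁴ + 15⁴ + 8⁴ = 4096 + 50625 + 4096 = 58817
58817 = (14,5,12,1)_16 → 14⁴ + 5⁴ + 12⁴ + 1⁴ = 38416 + 625 + 20736 + 1 = 59778
59778 = (14,9,8,2)_16 → 14⁴ + 9⁴ + 8⁴ + 2⁴ = 38416 + 6561 + 4096 + 16 = 49089
49089 = (11,15,12,1)_16 → 11⁴ + 15⁴ + 12⁴ + 1⁴ = 14641 + 50625 + 20736 + 1 = 86003
86003 = (1,4,15,15,3)_16 → 1⁴ + 4⁴ + 15⁴ + 15⁴ + 3⁴ = 1 + 256 + 50625 + 50625 + 81 = 101588
101588 = (1,8,12,13,4)_16 → 1⁴ + 8⁴ + 12⁴ + 13⁴ + 4⁴ = 1 + 4096 + 20736 + 28561 + 256 = 53650
53650 = (13,1,9,2)_16 → 13⁴ + 1⁴ + 9⁴ + 2⁴ = 28561 + 1 + 6561 + 16 = 35139
35139 = (8,9,4,3)_16 → 8⁴ + 9⁴ + 4⁴ + 3⁴ = 4096 + 6561 + 256 + 81 = 10994
10994 = (2,10,15,2)_16 → 2⁴ + 10⁴ + 15⁴ + 2⁴ = 16 + 10000 + 50625 + 16 = 60657
60657 = (14,12,15,1)_16 → 14⁴ + 12⁴ + 15⁴ + 1⁴ = 38416 + 20736 + 50625 + 1 = 109778
109778 = (1,10,12,13,2)_16 → 1⁴ + 10⁴ + 12⁴ + 13⁴ + 2⁴ = 1 + 10000 + 20736 + 28561 + 16 = 59314
59314 = (14,7,11,2)_16 → 14⁴ + 7⁴ + 11⁴ + 2⁴ = 38416 + 2401 + 14641 + 16 = 55474
55474 = (13,8,11,2)_16 → 13⁴ + 8⁴ + 11⁴ + 2⁴ = 28561 + 4096 + 14641 + 16 = 47314
47314 = (11,8,13,2)_16 → 11⁴ + 8⁴ + 13⁴ + 2⁴ = 14641 + 4096 + 28561 + 16 = 47314  — 47314 already appeared earlier.

47314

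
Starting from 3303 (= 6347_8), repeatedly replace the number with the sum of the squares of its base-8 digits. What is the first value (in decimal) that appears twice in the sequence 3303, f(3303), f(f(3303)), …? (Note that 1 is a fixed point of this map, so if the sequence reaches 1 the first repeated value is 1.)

25

3303 = (6,3,4,7)_8 → 6² + 3² + 4² + 7² = 110
110 = (1,5,6)_8 → 1² + 5² + 6² = 62
62 = (7,6)_8 → 7² + 6² = 85
85 = (1,2,5)_8 → 1² + 2² + 5² = 30
30 = (3,6)_8 → 3² + 6² = 45
45 = (5,5)_8 → 5² + 5² = 50
50 = (6,2)_8 → 6² + 2² = 40
40 = (5,0)_8 → 5² + 0² = 25
25 = (3,1)_8 → 3² + 1² = 10
10 = (1,2)_8 → 1² + 2² = 5
5 = (5)_8 → 5² = 25  — 25 already appeared earlier.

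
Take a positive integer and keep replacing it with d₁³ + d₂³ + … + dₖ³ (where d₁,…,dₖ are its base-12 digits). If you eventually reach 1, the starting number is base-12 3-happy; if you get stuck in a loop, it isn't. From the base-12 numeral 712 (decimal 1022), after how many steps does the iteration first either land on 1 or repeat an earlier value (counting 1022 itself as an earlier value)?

1022 = (7,1,2)_12 → 7³ + 1³ + 2³ = 352
352 = (2,5,4)_12 → 2³ + 5³ + 4³ = 197
197 = (1,4,5)_12 → 1³ + 4³ + 5³ = 190
190 = (1,3,10)_12 → 1³ + 3³ + 10³ = 1028
1028 = (7,1,8)_12 → 7³ + 1³ + 8³ = 856
856 = (5,11,4)_12 → 5³ + 11³ + 4³ = 1520
1520 = (10,6,8)_12 → 10³ + 6³ + 8³ = 1728
1728 = (1,0,0,0)_12 → 1³ + 0³ + 0³ + 0³ = 1  — reached 1.
That took 8 steps.

8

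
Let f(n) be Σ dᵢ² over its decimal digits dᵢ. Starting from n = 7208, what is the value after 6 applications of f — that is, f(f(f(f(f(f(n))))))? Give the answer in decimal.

37

7208 → 117
117 → 51
51 → 26
26 → 40
40 → 16
16 → 37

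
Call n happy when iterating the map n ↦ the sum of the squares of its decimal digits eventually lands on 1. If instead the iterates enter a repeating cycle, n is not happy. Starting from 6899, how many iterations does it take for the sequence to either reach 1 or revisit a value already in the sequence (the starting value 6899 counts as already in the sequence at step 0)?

6

6899 → 6² + 8² + 9² + 9² = 36 + 64 + 81 + 81 = 262
262 → 2² + 6² + 2² = 4 + 36 + 4 = 44
44 → 4² + 4² = 16 + 16 = 32
32 → 3² + 2² = 9 + 4 = 13
13 → 1² + 3² = 1 + 9 = 10
10 → 1² + 0² = 1 + 0 = 1  — reached 1.
That took 6 steps.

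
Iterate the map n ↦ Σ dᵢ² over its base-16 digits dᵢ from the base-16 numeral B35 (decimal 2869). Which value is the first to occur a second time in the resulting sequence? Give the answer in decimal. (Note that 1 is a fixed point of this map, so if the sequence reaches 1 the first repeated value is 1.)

2869 = (11,3,5)_16 → 11² + 3² + 5² = 155
155 = (9,11)_16 → 9² + 11² = 202
202 = (12,10)_16 → 12² + 10² = 244
244 = (15,4)_16 → 15² + 4² = 241
241 = (15,1)_16 → 15² + 1² = 226
226 = (14,2)_16 → 14² + 2² = 200
200 = (12,8)_16 → 12² + 8² = 208
208 = (13,0)_16 → 13² + 0² = 169
169 = (10,9)_16 → 10² + 9² = 181
181 = (11,5)_16 → 11² + 5² = 146
146 = (9,2)_16 → 9² + 2² = 85
85 = (5,5)_16 → 5² + 5² = 50
50 = (3,2)_16 → 3² + 2² = 13
13 = (13)_16 → 13² = 169  — 169 already appeared earlier.

169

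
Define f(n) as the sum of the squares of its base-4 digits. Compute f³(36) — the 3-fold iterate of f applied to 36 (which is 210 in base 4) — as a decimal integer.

4

36 = (2,1,0)_4 → 2² + 1² + 0² = 4 + 1 + 0 = 5
5 = (1,1)_4 → 1² + 1² = 1 + 1 = 2
2 = (2)_4 → 2² = 4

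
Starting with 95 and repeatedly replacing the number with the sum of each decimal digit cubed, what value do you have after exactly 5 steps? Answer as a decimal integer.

95 → 9³ + 5³ = 729 + 125 = 854
854 → 8³ + 5³ + 4³ = 512 + 125 + 64 = 701
701 → 7³ + 0³ + 1³ = 343 + 0 + 1 = 344
344 → 3³ + 4³ + 4³ = 27 + 64 + 64 = 155
155 → 1³ + 5³ + 5³ = 1 + 125 + 125 = 251

251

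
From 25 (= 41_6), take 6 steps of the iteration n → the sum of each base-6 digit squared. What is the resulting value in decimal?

13

25 = (4,1)_6 → 4² + 1² = 17
17 = (2,5)_6 → 2² + 5² = 29
29 = (4,5)_6 → 4² + 5² = 41
41 = (1,0,5)_6 → 1² + 0² + 5² = 26
26 = (4,2)_6 → 4² + 2² = 20
20 = (3,2)_6 → 3² + 2² = 13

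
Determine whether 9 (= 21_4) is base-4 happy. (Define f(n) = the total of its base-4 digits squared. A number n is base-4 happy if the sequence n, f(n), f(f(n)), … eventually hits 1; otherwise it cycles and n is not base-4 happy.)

base-4 happy

9 = (2,1)_4 → 2² + 1² = 5
5 = (1,1)_4 → 1² + 1² = 2
2 = (2)_4 → 2² = 4
4 = (1,0)_4 → 1² + 0² = 1  — reached 1.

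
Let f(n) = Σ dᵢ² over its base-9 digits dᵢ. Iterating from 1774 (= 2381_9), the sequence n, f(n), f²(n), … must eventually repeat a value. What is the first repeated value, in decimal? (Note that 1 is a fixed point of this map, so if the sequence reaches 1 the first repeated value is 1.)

50

1774 = (2,3,8,1)_9 → 2² + 3² + 8² + 1² = 4 + 9 + 64 + 1 = 78
78 = (8,6)_9 → 8² + 6² = 64 + 36 = 100
100 = (1,2,1)_9 → 1² + 2² + 1² = 1 + 4 + 1 = 6
6 = (6)_9 → 6² = 36
36 = (4,0)_9 → 4² + 0² = 16 + 0 = 16
16 = (1,7)_9 → 1² + 7² = 1 + 49 = 50
50 = (5,5)_9 → 5² + 5² = 25 + 25 = 50  — 50 already appeared earlier.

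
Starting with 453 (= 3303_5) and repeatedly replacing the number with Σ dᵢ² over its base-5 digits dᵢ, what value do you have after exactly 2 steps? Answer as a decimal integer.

453 = (3,3,0,3)_5 → 27
27 = (1,0,2)_5 → 5

5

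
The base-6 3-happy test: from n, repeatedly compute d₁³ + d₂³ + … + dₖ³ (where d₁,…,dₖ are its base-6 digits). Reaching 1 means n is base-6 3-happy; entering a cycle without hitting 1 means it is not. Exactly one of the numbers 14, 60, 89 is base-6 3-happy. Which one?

14: 14 → 16 → 72 → 8 → 9 → 28 → 128 → 62 → 73 → 9  — repeats 9 (not base-6 3-happy)
60: 60 → 65 → 190 → 190  — repeats 190 (not base-6 3-happy)
89: 89 → 141 → 179 → 314 → 81 → 36 → 1  — reaches 1 (base-6 3-happy)

89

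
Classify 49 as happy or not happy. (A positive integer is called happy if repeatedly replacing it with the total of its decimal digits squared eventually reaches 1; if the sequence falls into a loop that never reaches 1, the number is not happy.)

happy

49 → 4² + 9² = 16 + 81 = 97
97 → 9² + 7² = 81 + 49 = 130
130 → 1² + 3² + 0² = 1 + 9 + 0 = 10
10 → 1² + 0² = 1 + 0 = 1  — reached 1.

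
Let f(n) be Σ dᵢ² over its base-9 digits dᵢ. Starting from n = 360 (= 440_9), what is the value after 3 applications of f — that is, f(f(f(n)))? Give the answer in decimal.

360 = (4,4,0)_9 → 4² + 4² + 0² = 32
32 = (3,5)_9 → 3² + 5² = 34
34 = (3,7)_9 → 3² + 7² = 58

58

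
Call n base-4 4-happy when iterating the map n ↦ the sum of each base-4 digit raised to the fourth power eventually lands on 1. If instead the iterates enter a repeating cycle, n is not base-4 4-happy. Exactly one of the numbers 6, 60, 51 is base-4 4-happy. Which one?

6

6: 6 → 17 → 2 → 16 → 1  — reaches 1 (base-4 4-happy)
60: 60 → 162 → 48 → 81 → 3 → 81  — repeats 81 (not base-4 4-happy)
51: 51 → 162 → 48 → 81 → 3 → 81  — repeats 81 (not base-4 4-happy)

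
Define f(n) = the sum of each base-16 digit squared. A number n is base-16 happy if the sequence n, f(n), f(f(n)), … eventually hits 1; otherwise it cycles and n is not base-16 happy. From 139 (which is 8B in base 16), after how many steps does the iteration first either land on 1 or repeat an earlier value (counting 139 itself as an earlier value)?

14

139 = (8,11)_16 → 8² + 11² = 185
185 = (11,9)_16 → 11² + 9² = 202
202 = (12,10)_16 → 12² + 10² = 244
244 = (15,4)_16 → 15² + 4² = 241
241 = (15,1)_16 → 15² + 1² = 226
226 = (14,2)_16 → 14² + 2² = 200
200 = (12,8)_16 → 12² + 8² = 208
208 = (13,0)_16 → 13² + 0² = 169
169 = (10,9)_16 → 10² + 9² = 181
181 = (11,5)_16 → 11² + 5² = 146
146 = (9,2)_16 → 9² + 2² = 85
85 = (5,5)_16 → 5² + 5² = 50
50 = (3,2)_16 → 3² + 2² = 13
13 = (13)_16 → 13² = 169  — 169 repeats.
That took 14 steps.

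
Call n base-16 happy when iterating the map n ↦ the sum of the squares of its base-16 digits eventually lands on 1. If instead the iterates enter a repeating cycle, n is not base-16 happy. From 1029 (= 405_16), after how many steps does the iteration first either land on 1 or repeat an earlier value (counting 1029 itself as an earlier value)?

8

1029 = (4,0,5)_16 → 41
41 = (2,9)_16 → 85
85 = (5,5)_16 → 50
50 = (3,2)_16 → 13
13 = (13)_16 → 169
169 = (10,9)_16 → 181
181 = (11,5)_16 → 146
146 = (9,2)_16 → 85  — 85 repeats.
That took 8 steps.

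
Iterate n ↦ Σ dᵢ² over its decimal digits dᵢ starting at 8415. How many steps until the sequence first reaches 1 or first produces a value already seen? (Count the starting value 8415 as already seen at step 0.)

10

8415 → 8² + 4² + 1² + 5² = 106
106 → 1² + 0² + 6² = 37
37 → 3² + 7² = 58
58 → 5² + 8² = 89
89 → 8² + 9² = 145
145 → 1² + 4² + 5² = 42
42 → 4² + 2² = 20
20 → 2² + 0² = 4
4 → 4² = 16
16 → 1² + 6² = 37  — 37 repeats.
That took 10 steps.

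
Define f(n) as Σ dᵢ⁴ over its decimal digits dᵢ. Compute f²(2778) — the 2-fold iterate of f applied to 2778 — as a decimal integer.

2778 → 2⁴ + 7⁴ + 7⁴ + 8⁴ = 8914
8914 → 8⁴ + 9⁴ + 1⁴ + 4⁴ = 10914

10914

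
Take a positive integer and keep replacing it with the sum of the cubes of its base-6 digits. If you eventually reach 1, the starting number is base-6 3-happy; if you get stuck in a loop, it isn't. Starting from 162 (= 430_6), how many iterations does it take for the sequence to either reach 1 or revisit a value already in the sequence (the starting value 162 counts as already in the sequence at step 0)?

162 = (4,3,0)_6 → 4³ + 3³ + 0³ = 91
91 = (2,3,1)_6 → 2³ + 3³ + 1³ = 36
36 = (1,0,0)_6 → 1³ + 0³ + 0³ = 1  — reached 1.
That took 3 steps.

3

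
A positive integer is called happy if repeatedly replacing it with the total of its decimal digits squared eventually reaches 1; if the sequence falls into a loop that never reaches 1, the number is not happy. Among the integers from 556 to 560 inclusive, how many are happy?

556: 556 → 86 → 100 → 1  — happy
557: 557 → 99 → 162 → 41 → 17 → 50 → 25 → 29 → 85 → 89 → 145 → 42 → 20 → 4 → 16 → 37 → 58 → 89  — not happy
558: 558 → 114 → 18 → 65 → 61 → 37 → 58 → 89 → 145 → 42 → 20 → 4 → 16 → 37  — not happy
559: 559 → 131 → 11 → 2 → 4 → 16 → 37 → 58 → 89 → 145 → 42 → 20 → 4  — not happy
560: 560 → 61 → 37 → 58 → 89 → 145 → 42 → 20 → 4 → 16 → 37  — not happy
happy: 556

1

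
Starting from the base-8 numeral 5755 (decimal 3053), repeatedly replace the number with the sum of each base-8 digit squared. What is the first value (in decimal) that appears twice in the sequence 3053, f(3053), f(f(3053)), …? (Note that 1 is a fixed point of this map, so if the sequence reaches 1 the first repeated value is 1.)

3053 = (5,7,5,5)_8 → 5² + 7² + 5² + 5² = 25 + 49 + 25 + 25 = 124
124 = (1,7,4)_8 → 1² + 7² + 4² = 1 + 49 + 16 = 66
66 = (1,0,2)_8 → 1² + 0² + 2² = 1 + 0 + 4 = 5
5 = (5)_8 → 5² = 25
25 = (3,1)_8 → 3² + 1² = 9 + 1 = 10
10 = (1,2)_8 → 1² + 2² = 1 + 4 = 5  — 5 already appeared earlier.

5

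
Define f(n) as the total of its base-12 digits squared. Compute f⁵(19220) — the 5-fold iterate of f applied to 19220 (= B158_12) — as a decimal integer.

19220 = (11,1,5,8)_12 → 11² + 1² + 5² + 8² = 211
211 = (1,5,7)_12 → 1² + 5² + 7² = 75
75 = (6,3)_12 → 6² + 3² = 45
45 = (3,9)_12 → 3² + 9² = 90
90 = (7,6)_12 → 7² + 6² = 85

85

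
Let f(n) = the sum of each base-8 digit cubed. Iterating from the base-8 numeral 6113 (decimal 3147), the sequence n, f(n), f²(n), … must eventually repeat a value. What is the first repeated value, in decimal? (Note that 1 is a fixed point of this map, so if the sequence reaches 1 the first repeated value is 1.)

1

3147 = (6,1,1,3)_8 → 6³ + 1³ + 1³ + 3³ = 216 + 1 + 1 + 27 = 245
245 = (3,6,5)_8 → 3³ + 6³ + 5³ = 27 + 216 + 125 = 368
368 = (5,6,0)_8 → 5³ + 6³ + 0³ = 125 + 216 + 0 = 341
341 = (5,2,5)_8 → 5³ + 2³ + 5³ = 125 + 8 + 125 = 258
258 = (4,0,2)_8 → 4³ + 0³ + 2³ = 64 + 0 + 8 = 72
72 = (1,1,0)_8 → 1³ + 1³ + 0³ = 1 + 1 + 0 = 2
2 = (2)_8 → 2³ = 8
8 = (1,0)_8 → 1³ + 0³ = 1 + 0 = 1  — reached the fixed point 1.
1 → 1, so 1 is the first repeated value.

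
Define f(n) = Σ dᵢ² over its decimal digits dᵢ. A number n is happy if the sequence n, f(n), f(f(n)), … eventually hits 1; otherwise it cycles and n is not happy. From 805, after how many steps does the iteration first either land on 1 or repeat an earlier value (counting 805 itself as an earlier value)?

805 → 8² + 0² + 5² = 89
89 → 8² + 9² = 145
145 → 1² + 4² + 5² = 42
42 → 4² + 2² = 20
20 → 2² + 0² = 4
4 → 4² = 16
16 → 1² + 6² = 37
37 → 3² + 7² = 58
58 → 5² + 8² = 89  — 89 repeats.
That took 9 steps.

9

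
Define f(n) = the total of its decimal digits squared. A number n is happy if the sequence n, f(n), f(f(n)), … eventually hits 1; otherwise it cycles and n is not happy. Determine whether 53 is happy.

53 → 5² + 3² = 25 + 9 = 34
34 → 3² + 4² = 9 + 16 = 25
25 → 2² + 5² = 4 + 25 = 29
29 → 2² + 9² = 4 + 81 = 85
85 → 8² + 5² = 64 + 25 = 89
89 → 8² + 9² = 64 + 81 = 145
145 → 1² + 4² + 5² = 1 + 16 + 25 = 42
42 → 4² + 2² = 16 + 4 = 20
20 → 2² + 0² = 4 + 0 = 4
4 → 4² = 16
16 → 1² + 6² = 1 + 36 = 37
37 → 3² + 7² = 9 + 49 = 58
58 → 5² + 8² = 25 + 64 = 89  — 89 already seen; the sequence cycles without reaching 1.

not happy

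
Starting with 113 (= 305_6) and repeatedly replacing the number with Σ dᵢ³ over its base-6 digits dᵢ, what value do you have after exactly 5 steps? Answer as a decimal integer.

128

113 = (3,0,5)_6 → 3³ + 0³ + 5³ = 27 + 0 + 125 = 152
152 = (4,1,2)_6 → 4³ + 1³ + 2³ = 64 + 1 + 8 = 73
73 = (2,0,1)_6 → 2³ + 0³ + 1³ = 8 + 0 + 1 = 9
9 = (1,3)_6 → 1³ + 3³ = 1 + 27 = 28
28 = (4,4)_6 → 4³ + 4³ = 64 + 64 = 128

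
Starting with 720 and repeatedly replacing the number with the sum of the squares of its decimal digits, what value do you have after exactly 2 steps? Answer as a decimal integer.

720 → 7² + 2² + 0² = 53
53 → 5² + 3² = 34

34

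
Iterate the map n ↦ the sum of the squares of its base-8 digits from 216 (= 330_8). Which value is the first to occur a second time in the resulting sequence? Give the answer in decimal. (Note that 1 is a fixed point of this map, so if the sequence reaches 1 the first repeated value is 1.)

216 = (3,3,0)_8 → 3² + 3² + 0² = 9 + 9 + 0 = 18
18 = (2,2)_8 → 2² + 2² = 4 + 4 = 8
8 = (1,0)_8 → 1² + 0² = 1 + 0 = 1  — reached the fixed point 1.
1 → 1, so 1 is the first repeated value.

1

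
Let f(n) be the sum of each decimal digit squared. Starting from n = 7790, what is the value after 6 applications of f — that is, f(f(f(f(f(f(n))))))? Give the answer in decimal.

16

7790 → 7² + 7² + 9² + 0² = 49 + 49 + 81 + 0 = 179
179 → 1² + 7² + 9² = 1 + 49 + 81 = 131
131 → 1² + 3² + 1² = 1 + 9 + 1 = 11
11 → 1² + 1² = 1 + 1 = 2
2 → 2² = 4
4 → 4² = 16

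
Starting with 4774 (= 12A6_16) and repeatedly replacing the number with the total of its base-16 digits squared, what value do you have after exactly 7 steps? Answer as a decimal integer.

106

4774 = (1,2,10,6)_16 → 141
141 = (8,13)_16 → 233
233 = (14,9)_16 → 277
277 = (1,1,5)_16 → 27
27 = (1,11)_16 → 122
122 = (7,10)_16 → 149
149 = (9,5)_16 → 106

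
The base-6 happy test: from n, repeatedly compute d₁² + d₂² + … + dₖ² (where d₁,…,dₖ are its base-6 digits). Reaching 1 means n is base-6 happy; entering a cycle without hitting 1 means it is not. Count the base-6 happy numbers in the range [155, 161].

155: 155 → 42 → 2 → 4 → 16 → 20 → 13 → 5 → 25 → 17 → 29 → 41 → 26 → 20  — not base-6 happy
156: 156 → 20 → 13 → 5 → 25 → 17 → 29 → 41 → 26 → 20  — not base-6 happy
157: 157 → 21 → 18 → 9 → 10 → 17 → 29 → 41 → 26 → 20 → 13 → 5 → 25 → 17  — not base-6 happy
158: 158 → 24 → 16 → 20 → 13 → 5 → 25 → 17 → 29 → 41 → 26 → 20  — not base-6 happy
159: 159 → 29 → 41 → 26 → 20 → 13 → 5 → 25 → 17 → 29  — not base-6 happy
160: 160 → 36 → 1  — base-6 happy
161: 161 → 45 → 11 → 26 → 20 → 13 → 5 → 25 → 17 → 29 → 41 → 26  — not base-6 happy
base-6 happy: 160

1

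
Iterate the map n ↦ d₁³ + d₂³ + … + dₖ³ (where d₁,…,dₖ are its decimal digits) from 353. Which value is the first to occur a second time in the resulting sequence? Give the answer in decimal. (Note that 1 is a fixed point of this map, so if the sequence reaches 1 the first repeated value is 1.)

353 → 3³ + 5³ + 3³ = 179
179 → 1³ + 7³ + 9³ = 1073
1073 → 1³ + 0³ + 7³ + 3³ = 371
371 → 3³ + 7³ + 1³ = 371  — 371 already appeared earlier.

371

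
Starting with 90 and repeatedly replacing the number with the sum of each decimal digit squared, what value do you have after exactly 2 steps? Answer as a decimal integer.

90 → 9² + 0² = 81
81 → 8² + 1² = 65

65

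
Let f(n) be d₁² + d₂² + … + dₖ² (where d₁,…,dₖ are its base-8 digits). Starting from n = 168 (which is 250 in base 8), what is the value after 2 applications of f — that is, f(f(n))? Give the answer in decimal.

34

168 = (2,5,0)_8 → 2² + 5² + 0² = 4 + 25 + 0 = 29
29 = (3,5)_8 → 3² + 5² = 9 + 25 = 34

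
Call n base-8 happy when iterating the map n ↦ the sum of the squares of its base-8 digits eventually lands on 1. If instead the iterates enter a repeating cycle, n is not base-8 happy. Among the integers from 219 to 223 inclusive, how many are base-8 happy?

219: 219 → 27 → 18 → 8 → 1  — base-8 happy
220: 220 → 34 → 20 → 20  — not base-8 happy
221: 221 → 43 → 34 → 20 → 20  — not base-8 happy
222: 222 → 54 → 72 → 2 → 4 → 16 → 4  — not base-8 happy
223: 223 → 67 → 10 → 5 → 25 → 10  — not base-8 happy
base-8 happy: 219

1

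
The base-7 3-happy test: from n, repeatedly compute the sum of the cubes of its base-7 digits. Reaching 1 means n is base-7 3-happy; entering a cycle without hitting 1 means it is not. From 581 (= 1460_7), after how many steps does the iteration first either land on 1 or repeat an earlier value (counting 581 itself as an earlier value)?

11

581 = (1,4,6,0)_7 → 1³ + 4³ + 6³ + 0³ = 281
281 = (5,5,1)_7 → 5³ + 5³ + 1³ = 251
251 = (5,0,6)_7 → 5³ + 0³ + 6³ = 341
341 = (6,6,5)_7 → 6³ + 6³ + 5³ = 557
557 = (1,4,2,4)_7 → 1³ + 4³ + 2³ + 4³ = 137
137 = (2,5,4)_7 → 2³ + 5³ + 4³ = 197
197 = (4,0,1)_7 → 4³ + 0³ + 1³ = 65
65 = (1,2,2)_7 → 1³ + 2³ + 2³ = 17
17 = (2,3)_7 → 2³ + 3³ = 35
35 = (5,0)_7 → 5³ + 0³ = 125
125 = (2,3,6)_7 → 2³ + 3³ + 6³ = 251  — 251 repeats.
That took 11 steps.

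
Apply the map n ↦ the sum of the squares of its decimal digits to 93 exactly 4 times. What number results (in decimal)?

61

93 → 90
90 → 81
81 → 65
65 → 61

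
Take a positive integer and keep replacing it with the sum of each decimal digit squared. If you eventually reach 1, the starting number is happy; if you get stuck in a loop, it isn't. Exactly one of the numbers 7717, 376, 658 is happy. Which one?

376

7717: 7717 → 148 → 81 → 65 → 61 → 37 → 58 → 89 → 145 → 42 → 20 → 4 → 16 → 37  — repeats 37 (not happy)
376: 376 → 94 → 97 → 130 → 10 → 1  — reaches 1 (happy)
658: 658 → 125 → 30 → 9 → 81 → 65 → 61 → 37 → 58 → 89 → 145 → 42 → 20 → 4 → 16 → 37  — repeats 37 (not happy)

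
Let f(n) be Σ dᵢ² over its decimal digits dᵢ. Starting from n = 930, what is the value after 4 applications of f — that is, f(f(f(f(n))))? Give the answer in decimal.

930 → 9² + 3² + 0² = 90
90 → 9² + 0² = 81
81 → 8² + 1² = 65
65 → 6² + 5² = 61

61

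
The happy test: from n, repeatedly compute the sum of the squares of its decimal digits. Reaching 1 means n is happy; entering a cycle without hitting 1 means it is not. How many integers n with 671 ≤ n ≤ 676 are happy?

2

671: 671 → 86 → 100 → 1  (reaches 1)
672: 672 → 89 → 145 → 42 → 20 → 4 → 16 → 37 → 58 → 89  (repeats 89)
673: 673 → 94 → 97 → 130 → 10 → 1  (reaches 1)
674: 674 → 101 → 2 → 4 → 16 → 37 → 58 → 89 → 145 → 42 → 20 → 4  (repeats 4)
675: 675 → 110 → 2 → 4 → 16 → 37 → 58 → 89 → 145 → 42 → 20 → 4  (repeats 4)
676: 676 → 121 → 6 → 36 → 45 → 41 → 17 → 50 → 25 → 29 → 85 → 89 → 145 → 42 → 20 → 4 → 16 → 37 → 58 → 89  (repeats 89)
happy: 671, 673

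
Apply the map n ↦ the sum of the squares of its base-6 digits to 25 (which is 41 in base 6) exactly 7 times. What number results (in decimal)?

5

25 = (4,1)_6 → 4² + 1² = 17
17 = (2,5)_6 → 2² + 5² = 29
29 = (4,5)_6 → 4² + 5² = 41
41 = (1,0,5)_6 → 1² + 0² + 5² = 26
26 = (4,2)_6 → 4² + 2² = 20
20 = (3,2)_6 → 3² + 2² = 13
13 = (2,1)_6 → 2² + 1² = 5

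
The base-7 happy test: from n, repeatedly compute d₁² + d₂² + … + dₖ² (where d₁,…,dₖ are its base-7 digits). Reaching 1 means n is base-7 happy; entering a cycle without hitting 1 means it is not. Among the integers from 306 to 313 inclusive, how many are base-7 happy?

306: 306 → 62 → 38 → 34 → 52 → 10 → 10  — not base-7 happy
307: 307 → 73 → 19 → 29 → 17 → 13 → 37 → 29  — not base-7 happy
308: 308 → 40 → 50 → 2 → 4 → 16 → 8 → 2  — not base-7 happy
309: 309 → 41 → 61 → 27 → 45 → 45  — not base-7 happy
310: 310 → 44 → 40 → 50 → 2 → 4 → 16 → 8 → 2  — not base-7 happy
311: 311 → 49 → 1  — base-7 happy
312: 312 → 56 → 2 → 4 → 16 → 8 → 2  — not base-7 happy
313: 313 → 65 → 9 → 5 → 25 → 25  — not base-7 happy
base-7 happy: 311

1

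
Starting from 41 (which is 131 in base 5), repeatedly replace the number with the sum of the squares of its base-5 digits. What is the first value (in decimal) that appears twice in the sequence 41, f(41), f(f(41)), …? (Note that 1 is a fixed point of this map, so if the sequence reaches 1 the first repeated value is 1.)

1

41 = (1,3,1)_5 → 1² + 3² + 1² = 11
11 = (2,1)_5 → 2² + 1² = 5
5 = (1,0)_5 → 1² + 0² = 1  — reached the fixed point 1.
1 → 1, so 1 is the first repeated value.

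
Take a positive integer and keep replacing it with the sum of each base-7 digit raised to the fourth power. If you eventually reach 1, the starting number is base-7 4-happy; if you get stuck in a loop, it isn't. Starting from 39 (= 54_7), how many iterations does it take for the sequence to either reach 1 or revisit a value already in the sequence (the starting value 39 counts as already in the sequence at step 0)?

39 = (5,4)_7 → 5⁴ + 4⁴ = 625 + 256 = 881
881 = (2,3,6,6)_7 → 2⁴ + 3⁴ + 6⁴ + 6⁴ = 16 + 81 + 1296 + 1296 = 2689
2689 = (1,0,5,6,1)_7 → 1⁴ + 0⁴ + 5⁴ + 6⁴ + 1⁴ = 1 + 0 + 625 + 1296 + 1 = 1923
1923 = (5,4,1,5)_7 → 5⁴ + 4⁴ + 1⁴ + 5⁴ = 625 + 256 + 1 + 625 = 1507
1507 = (4,2,5,2)_7 → 4⁴ + 2⁴ + 5⁴ + 2⁴ = 256 + 16 + 625 + 16 = 913
913 = (2,4,4,3)_7 → 2⁴ + 4⁴ + 4⁴ + 3⁴ = 16 + 256 + 256 + 81 = 609
609 = (1,5,3,0)_7 → 1⁴ + 5⁴ + 3⁴ + 0⁴ = 1 + 625 + 81 + 0 = 707
707 = (2,0,3,0)_7 → 2⁴ + 0⁴ + 3⁴ + 0⁴ = 16 + 0 + 81 + 0 = 97
97 = (1,6,6)_7 → 1⁴ + 6⁴ + 6⁴ = 1 + 1296 + 1296 = 2593
2593 = (1,0,3,6,3)_7 → 1⁴ + 0⁴ + 3⁴ + 6⁴ + 3⁴ = 1 + 0 + 81 + 1296 + 81 = 1459
1459 = (4,1,5,3)_7 → 4⁴ + 1⁴ + 5⁴ + 3⁴ = 256 + 1 + 625 + 81 = 963
963 = (2,5,4,4)_7 → 2⁴ + 5⁴ + 4⁴ + 4⁴ = 16 + 625 + 256 + 256 = 1153
1153 = (3,2,3,5)_7 → 3⁴ + 2⁴ + 3⁴ + 5⁴ = 81 + 16 + 81 + 625 = 803
803 = (2,2,2,5)_7 → 2⁴ + 2⁴ + 2⁴ + 5⁴ = 16 + 16 + 16 + 625 = 673
673 = (1,6,5,1)_7 → 1⁴ + 6⁴ + 5⁴ + 1⁴ = 1 + 1296 + 625 + 1 = 1923  — 1923 repeats.
That took 15 steps.

15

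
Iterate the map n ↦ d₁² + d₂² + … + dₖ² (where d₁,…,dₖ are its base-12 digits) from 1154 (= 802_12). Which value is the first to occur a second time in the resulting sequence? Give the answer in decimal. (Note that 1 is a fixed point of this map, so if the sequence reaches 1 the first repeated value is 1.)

25

1154 = (8,0,2)_12 → 8² + 0² + 2² = 64 + 0 + 4 = 68
68 = (5,8)_12 → 5² + 8² = 25 + 64 = 89
89 = (7,5)_12 → 7² + 5² = 49 + 25 = 74
74 = (6,2)_12 → 6² + 2² = 36 + 4 = 40
40 = (3,4)_12 → 3² + 4² = 9 + 16 = 25
25 = (2,1)_12 → 2² + 1² = 4 + 1 = 5
5 = (5)_12 → 5² = 25  — 25 already appeared earlier.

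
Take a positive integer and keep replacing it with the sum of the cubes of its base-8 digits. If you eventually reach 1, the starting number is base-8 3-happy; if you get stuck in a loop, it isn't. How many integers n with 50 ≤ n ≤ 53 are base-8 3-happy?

50: 50 → 224 → 91 → 55 → 559 → 469 → 476 → 434 → 440 → 559  — not base-8 3-happy
51: 51 → 243 → 270 → 281 → 92 → 92  — not base-8 3-happy
52: 52 → 280 → 91 → 55 → 559 → 469 → 476 → 434 → 440 → 559  — not base-8 3-happy
53: 53 → 341 → 258 → 72 → 2 → 8 → 1  — base-8 3-happy
base-8 3-happy: 53

1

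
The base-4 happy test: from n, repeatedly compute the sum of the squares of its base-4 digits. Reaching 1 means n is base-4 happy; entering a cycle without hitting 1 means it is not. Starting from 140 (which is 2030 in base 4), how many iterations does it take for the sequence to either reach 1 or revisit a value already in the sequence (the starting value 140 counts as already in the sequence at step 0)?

5

140 = (2,0,3,0)_4 → 2² + 0² + 3² + 0² = 4 + 0 + 9 + 0 = 13
13 = (3,1)_4 → 3² + 1² = 9 + 1 = 10
10 = (2,2)_4 → 2² + 2² = 4 + 4 = 8
8 = (2,0)_4 → 2² + 0² = 4 + 0 = 4
4 = (1,0)_4 → 1² + 0² = 1 + 0 = 1  — reached 1.
That took 5 steps.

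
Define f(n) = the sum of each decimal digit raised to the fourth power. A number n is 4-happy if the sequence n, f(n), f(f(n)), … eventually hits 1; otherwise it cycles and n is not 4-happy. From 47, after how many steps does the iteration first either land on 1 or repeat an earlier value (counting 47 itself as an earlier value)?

47 → 4⁴ + 7⁴ = 2657
2657 → 2⁴ + 6⁴ + 5⁴ + 7⁴ = 4338
4338 → 4⁴ + 3⁴ + 3⁴ + 8⁴ = 4514
4514 → 4⁴ + 5⁴ + 1⁴ + 4⁴ = 1138
1138 → 1⁴ + 1⁴ + 3⁴ + 8⁴ = 4179
4179 → 4⁴ + 1⁴ + 7⁴ + 9⁴ = 9219
9219 → 9⁴ + 2⁴ + 1⁴ + 9⁴ = 13139
13139 → 1⁴ + 3⁴ + 1⁴ + 3⁴ + 9⁴ = 6725
6725 → 6⁴ + 7⁴ + 2⁴ + 5⁴ = 4338  — 4338 repeats.
That took 9 steps.

9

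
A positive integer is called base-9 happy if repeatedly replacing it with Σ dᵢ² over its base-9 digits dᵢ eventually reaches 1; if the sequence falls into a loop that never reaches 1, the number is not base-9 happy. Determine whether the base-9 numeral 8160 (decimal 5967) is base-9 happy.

5967 = (8,1,6,0)_9 → 8² + 1² + 6² + 0² = 64 + 1 + 36 + 0 = 101
101 = (1,2,2)_9 → 1² + 2² + 2² = 1 + 4 + 4 = 9
9 = (1,0)_9 → 1² + 0² = 1 + 0 = 1  — reached 1.

base-9 happy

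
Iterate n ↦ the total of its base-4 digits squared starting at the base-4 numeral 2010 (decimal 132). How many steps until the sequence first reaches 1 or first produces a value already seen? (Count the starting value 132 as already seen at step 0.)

132 = (2,0,1,0)_4 → 5
5 = (1,1)_4 → 2
2 = (2)_4 → 4
4 = (1,0)_4 → 1  — reached 1.
That took 4 steps.

4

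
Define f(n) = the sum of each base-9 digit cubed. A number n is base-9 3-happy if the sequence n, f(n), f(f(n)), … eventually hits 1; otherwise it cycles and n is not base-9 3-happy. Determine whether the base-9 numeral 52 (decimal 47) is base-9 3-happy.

not base-9 3-happy

47 = (5,2)_9 → 5³ + 2³ = 133
133 = (1,5,7)_9 → 1³ + 5³ + 7³ = 469
469 = (5,7,1)_9 → 5³ + 7³ + 1³ = 469  — 469 already seen; the sequence cycles without reaching 1.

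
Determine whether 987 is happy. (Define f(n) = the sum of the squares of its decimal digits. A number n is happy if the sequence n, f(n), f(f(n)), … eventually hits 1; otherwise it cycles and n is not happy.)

987 → 9² + 8² + 7² = 81 + 64 + 49 = 194
194 → 1² + 9² + 4² = 1 + 81 + 16 = 98
98 → 9² + 8² = 81 + 64 = 145
145 → 1² + 4² + 5² = 1 + 16 + 25 = 42
42 → 4² + 2² = 16 + 4 = 20
20 → 2² + 0² = 4 + 0 = 4
4 → 4² = 16
16 → 1² + 6² = 1 + 36 = 37
37 → 3² + 7² = 9 + 49 = 58
58 → 5² + 8² = 25 + 64 = 89
89 → 8² + 9² = 64 + 81 = 145  — 145 already seen; the sequence cycles without reaching 1.

not happy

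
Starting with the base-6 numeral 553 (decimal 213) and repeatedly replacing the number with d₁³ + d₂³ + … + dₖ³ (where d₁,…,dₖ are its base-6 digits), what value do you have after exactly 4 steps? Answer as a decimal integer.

55

213 = (5,5,3)_6 → 5³ + 5³ + 3³ = 277
277 = (1,1,4,1)_6 → 1³ + 1³ + 4³ + 1³ = 67
67 = (1,5,1)_6 → 1³ + 5³ + 1³ = 127
127 = (3,3,1)_6 → 3³ + 3³ + 1³ = 55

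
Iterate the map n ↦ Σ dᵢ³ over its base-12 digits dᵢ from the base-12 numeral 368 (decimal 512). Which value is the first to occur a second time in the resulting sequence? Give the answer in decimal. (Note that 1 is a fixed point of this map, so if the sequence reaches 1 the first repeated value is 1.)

512 = (3,6,8)_12 → 755
755 = (5,2,11)_12 → 1464
1464 = (10,2,0)_12 → 1008
1008 = (7,0,0)_12 → 343
343 = (2,4,7)_12 → 415
415 = (2,10,7)_12 → 1351
1351 = (9,4,7)_12 → 1136
1136 = (7,10,8)_12 → 1855
1855 = (1,0,10,7)_12 → 1344
1344 = (9,4,0)_12 → 793
793 = (5,6,1)_12 → 342
342 = (2,4,6)_12 → 288
288 = (2,0,0)_12 → 8
8 = (8)_12 → 512  — 512 already appeared earlier.

512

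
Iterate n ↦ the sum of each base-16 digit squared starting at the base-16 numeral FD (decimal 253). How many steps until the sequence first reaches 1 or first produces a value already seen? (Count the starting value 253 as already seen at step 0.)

253 = (15,13)_16 → 15² + 13² = 225 + 169 = 394
394 = (1,8,10)_16 → 1² + 8² + 10² = 1 + 64 + 100 = 165
165 = (10,5)_16 → 10² + 5² = 100 + 25 = 125
125 = (7,13)_16 → 7² + 13² = 49 + 169 = 218
218 = (13,10)_16 → 13² + 10² = 169 + 100 = 269
269 = (1,0,13)_16 → 1² + 0² + 13² = 1 + 0 + 169 = 170
170 = (10,10)_16 → 10² + 10² = 100 + 100 = 200
200 = (12,8)_16 → 12² + 8² = 144 + 64 = 208
208 = (13,0)_16 → 13² + 0² = 169 + 0 = 169
169 = (10,9)_16 → 10² + 9² = 100 + 81 = 181
181 = (11,5)_16 → 11² + 5² = 121 + 25 = 146
146 = (9,2)_16 → 9² + 2² = 81 + 4 = 85
85 = (5,5)_16 → 5² + 5² = 25 + 25 = 50
50 = (3,2)_16 → 3² + 2² = 9 + 4 = 13
13 = (13)_16 → 13² = 169  — 169 repeats.
That took 15 steps.

15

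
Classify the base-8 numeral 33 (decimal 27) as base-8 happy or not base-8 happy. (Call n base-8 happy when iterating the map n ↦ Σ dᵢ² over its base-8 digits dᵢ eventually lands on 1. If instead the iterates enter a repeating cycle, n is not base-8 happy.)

base-8 happy

27 = (3,3)_8 → 18
18 = (2,2)_8 → 8
8 = (1,0)_8 → 1  — reached 1.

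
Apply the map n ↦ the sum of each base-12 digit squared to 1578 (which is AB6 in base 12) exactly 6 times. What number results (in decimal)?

125

1578 = (10,11,6)_12 → 257
257 = (1,9,5)_12 → 107
107 = (8,11)_12 → 185
185 = (1,3,5)_12 → 35
35 = (2,11)_12 → 125
125 = (10,5)_12 → 125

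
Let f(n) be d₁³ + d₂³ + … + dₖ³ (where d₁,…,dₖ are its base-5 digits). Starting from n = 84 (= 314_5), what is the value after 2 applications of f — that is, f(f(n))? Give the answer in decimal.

62

84 = (3,1,4)_5 → 3³ + 1³ + 4³ = 92
92 = (3,3,2)_5 → 3³ + 3³ + 2³ = 62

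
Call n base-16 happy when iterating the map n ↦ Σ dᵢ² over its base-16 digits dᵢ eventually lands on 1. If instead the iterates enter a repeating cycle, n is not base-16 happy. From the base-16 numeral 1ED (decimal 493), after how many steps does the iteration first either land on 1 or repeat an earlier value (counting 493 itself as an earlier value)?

493 = (1,14,13)_16 → 366
366 = (1,6,14)_16 → 233
233 = (14,9)_16 → 277
277 = (1,1,5)_16 → 27
27 = (1,11)_16 → 122
122 = (7,10)_16 → 149
149 = (9,5)_16 → 106
106 = (6,10)_16 → 136
136 = (8,8)_16 → 128
128 = (8,0)_16 → 64
64 = (4,0)_16 → 16
16 = (1,0)_16 → 1  — reached 1.
That took 12 steps.

12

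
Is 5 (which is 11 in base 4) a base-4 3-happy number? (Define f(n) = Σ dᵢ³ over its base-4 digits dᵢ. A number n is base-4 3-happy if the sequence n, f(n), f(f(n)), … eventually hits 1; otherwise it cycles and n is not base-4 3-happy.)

5 = (1,1)_4 → 1³ + 1³ = 2
2 = (2)_4 → 2³ = 8
8 = (2,0)_4 → 2³ + 0³ = 8  — 8 already seen; the sequence cycles without reaching 1.

not base-4 3-happy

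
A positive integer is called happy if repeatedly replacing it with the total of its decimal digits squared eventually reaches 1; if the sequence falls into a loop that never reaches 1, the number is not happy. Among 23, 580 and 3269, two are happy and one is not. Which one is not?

23: 23 → 13 → 10 → 1  — reaches 1 (happy)
580: 580 → 89 → 145 → 42 → 20 → 4 → 16 → 37 → 58 → 89  — repeats 89 (not happy)
3269: 3269 → 130 → 10 → 1  — reaches 1 (happy)

580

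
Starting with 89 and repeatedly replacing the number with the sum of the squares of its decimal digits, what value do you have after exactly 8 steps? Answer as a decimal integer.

89

89 → 8² + 9² = 145
145 → 1² + 4² + 5² = 42
42 → 4² + 2² = 20
20 → 2² + 0² = 4
4 → 4² = 16
16 → 1² + 6² = 37
37 → 3² + 7² = 58
58 → 5² + 8² = 89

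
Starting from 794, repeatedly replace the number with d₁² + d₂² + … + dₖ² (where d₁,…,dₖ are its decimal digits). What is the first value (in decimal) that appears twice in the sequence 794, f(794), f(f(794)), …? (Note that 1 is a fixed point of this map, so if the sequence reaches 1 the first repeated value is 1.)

794 → 7² + 9² + 4² = 146
146 → 1² + 4² + 6² = 53
53 → 5² + 3² = 34
34 → 3² + 4² = 25
25 → 2² + 5² = 29
29 → 2² + 9² = 85
85 → 8² + 5² = 89
89 → 8² + 9² = 145
145 → 1² + 4² + 5² = 42
42 → 4² + 2² = 20
20 → 2² + 0² = 4
4 → 4² = 16
16 → 1² + 6² = 37
37 → 3² + 7² = 58
58 → 5² + 8² = 89  — 89 already appeared earlier.

89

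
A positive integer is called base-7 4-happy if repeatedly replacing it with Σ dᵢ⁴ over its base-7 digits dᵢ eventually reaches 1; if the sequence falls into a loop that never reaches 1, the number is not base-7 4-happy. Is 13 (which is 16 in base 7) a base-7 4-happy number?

not base-7 4-happy

13 = (1,6)_7 → 1⁴ + 6⁴ = 1 + 1296 = 1297
1297 = (3,5,3,2)_7 → 3⁴ + 5⁴ + 3⁴ + 2⁴ = 81 + 625 + 81 + 16 = 803
803 = (2,2,2,5)_7 → 2⁴ + 2⁴ + 2⁴ + 5⁴ = 16 + 16 + 16 + 625 = 673
673 = (1,6,5,1)_7 → 1⁴ + 6⁴ + 5⁴ + 1⁴ = 1 + 1296 + 625 + 1 = 1923
1923 = (5,4,1,5)_7 → 5⁴ + 4⁴ + 1⁴ + 5⁴ = 625 + 256 + 1 + 625 = 1507
1507 = (4,2,5,2)_7 → 4⁴ + 2⁴ + 5⁴ + 2⁴ = 256 + 16 + 625 + 16 = 913
913 = (2,4,4,3)_7 → 2⁴ + 4⁴ + 4⁴ + 3⁴ = 16 + 256 + 256 + 81 = 609
609 = (1,5,3,0)_7 → 1⁴ + 5⁴ + 3⁴ + 0⁴ = 1 + 625 + 81 + 0 = 707
707 = (2,0,3,0)_7 → 2⁴ + 0⁴ + 3⁴ + 0⁴ = 16 + 0 + 81 + 0 = 97
97 = (1,6,6)_7 → 1⁴ + 6⁴ + 6⁴ = 1 + 1296 + 1296 = 2593
2593 = (1,0,3,6,3)_7 → 1⁴ + 0⁴ + 3⁴ + 6⁴ + 3⁴ = 1 + 0 + 81 + 1296 + 81 = 1459
1459 = (4,1,5,3)_7 → 4⁴ + 1⁴ + 5⁴ + 3⁴ = 256 + 1 + 625 + 81 = 963
963 = (2,5,4,4)_7 → 2⁴ + 5⁴ + 4⁴ + 4⁴ = 16 + 625 + 256 + 256 = 1153
1153 = (3,2,3,5)_7 → 3⁴ + 2⁴ + 3⁴ + 5⁴ = 81 + 16 + 81 + 625 = 803  — 803 already seen; the sequence cycles without reaching 1.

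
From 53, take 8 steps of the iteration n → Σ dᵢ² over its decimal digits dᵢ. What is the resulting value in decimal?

53 → 5² + 3² = 25 + 9 = 34
34 → 3² + 4² = 9 + 16 = 25
25 → 2² + 5² = 4 + 25 = 29
29 → 2² + 9² = 4 + 81 = 85
85 → 8² + 5² = 64 + 25 = 89
89 → 8² + 9² = 64 + 81 = 145
145 → 1² + 4² + 5² = 1 + 16 + 25 = 42
42 → 4² + 2² = 16 + 4 = 20

20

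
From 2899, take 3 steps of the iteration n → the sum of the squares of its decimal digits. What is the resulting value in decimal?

10

2899 → 2² + 8² + 9² + 9² = 4 + 64 + 81 + 81 = 230
230 → 2² + 3² + 0² = 4 + 9 + 0 = 13
13 → 1² + 3² = 1 + 9 = 10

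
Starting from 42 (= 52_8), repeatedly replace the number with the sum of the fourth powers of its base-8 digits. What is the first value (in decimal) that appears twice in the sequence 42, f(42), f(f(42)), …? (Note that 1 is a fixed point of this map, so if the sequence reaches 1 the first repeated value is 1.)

256

42 = (5,2)_8 → 5⁴ + 2⁴ = 641
641 = (1,2,0,1)_8 → 1⁴ + 2⁴ + 0⁴ + 1⁴ = 18
18 = (2,2)_8 → 2⁴ + 2⁴ = 32
32 = (4,0)_8 → 4⁴ + 0⁴ = 256
256 = (4,0,0)_8 → 4⁴ + 0⁴ + 0⁴ = 256  — 256 already appeared earlier.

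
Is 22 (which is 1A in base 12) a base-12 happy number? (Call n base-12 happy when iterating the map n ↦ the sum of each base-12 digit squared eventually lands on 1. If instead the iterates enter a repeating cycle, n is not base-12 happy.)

not base-12 happy

22 = (1,10)_12 → 1² + 10² = 1 + 100 = 101
101 = (8,5)_12 → 8² + 5² = 64 + 25 = 89
89 = (7,5)_12 → 7² + 5² = 49 + 25 = 74
74 = (6,2)_12 → 6² + 2² = 36 + 4 = 40
40 = (3,4)_12 → 3² + 4² = 9 + 16 = 25
25 = (2,1)_12 → 2² + 1² = 4 + 1 = 5
5 = (5)_12 → 5² = 25  — 25 already seen; the sequence cycles without reaching 1.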